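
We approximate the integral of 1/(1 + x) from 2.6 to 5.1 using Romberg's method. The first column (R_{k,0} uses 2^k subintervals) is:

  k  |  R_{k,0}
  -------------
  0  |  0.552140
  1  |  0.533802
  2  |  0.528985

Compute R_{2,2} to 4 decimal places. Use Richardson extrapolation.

R_{1,1} = 0.533802 + (0.533802 − 0.552140)/3 = 0.527689
R_{2,1} = (4·0.528985 − 0.533802) / 3 = 0.527379
R_{2,2} = (16·0.527379 − 0.527689) / 15 = 0.527358

0.5274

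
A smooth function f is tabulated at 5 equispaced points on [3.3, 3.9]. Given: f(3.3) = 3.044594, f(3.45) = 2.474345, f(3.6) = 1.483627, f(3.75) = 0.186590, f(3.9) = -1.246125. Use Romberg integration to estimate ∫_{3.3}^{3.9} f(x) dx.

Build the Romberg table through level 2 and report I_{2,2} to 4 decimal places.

0.7703

I_{0,0} (trapezoid, 1 panel, h=0.6000): 0.539541
I_{1,0} (trapezoid, 2 panels, h=0.3000): 0.714858
I_{2,0} (trapezoid, 4 panels, h=0.1500): 0.756569
I_{1,1} = 0.714858 + (0.714858 − 0.539541)/3 = 0.773297
I_{2,1} = 0.756569 + (0.756569 − 0.714858)/3 = 0.770473
I_{2,2} = 0.770473 + (0.770473 − 0.773297)/15 = 0.770285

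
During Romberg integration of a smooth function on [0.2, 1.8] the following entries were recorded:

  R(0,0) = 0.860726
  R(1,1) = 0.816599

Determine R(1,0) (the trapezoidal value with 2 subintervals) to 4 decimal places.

From R(1,1) = (4·R(1,0) − R(0,0))/3, solve for R(1,0):
4·R(1,0) = 3·0.816599 + 0.860726 = 3.310523
R(1,0) = 0.827631

0.8276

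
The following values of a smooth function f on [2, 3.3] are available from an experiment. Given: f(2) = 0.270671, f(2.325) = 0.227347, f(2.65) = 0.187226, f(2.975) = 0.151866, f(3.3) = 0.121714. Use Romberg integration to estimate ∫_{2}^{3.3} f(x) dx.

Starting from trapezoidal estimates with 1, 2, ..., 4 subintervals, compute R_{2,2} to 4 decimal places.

R_{0,0} (trapezoid, 1 panel, h=1.3000): 0.255050
R_{1,0} (trapezoid, 2 panels, h=0.6500): 0.249222
R_{2,0} (trapezoid, 4 panels, h=0.3250): 0.247855
R_{1,1} = 0.249222 + (0.249222 − 0.255050)/3 = 0.247279
R_{2,1} = 0.247855 + (0.247855 − 0.249222)/3 = 0.247399
R_{2,2} = 0.247399 + (0.247399 − 0.247279)/15 = 0.247407

0.2474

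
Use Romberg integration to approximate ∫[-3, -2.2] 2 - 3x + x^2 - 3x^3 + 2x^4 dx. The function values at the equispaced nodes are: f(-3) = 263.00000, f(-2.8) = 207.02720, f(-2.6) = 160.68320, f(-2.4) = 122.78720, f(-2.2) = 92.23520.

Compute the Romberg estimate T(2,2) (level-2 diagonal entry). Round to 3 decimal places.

133.057

T(0,0) (trapezoid, 1 panel, h=0.8000): 142.09408
T(1,0) (trapezoid, 2 panels, h=0.4000): 135.32032
T(2,0) (trapezoid, 4 panels, h=0.2000): 133.62304
T(1,1) = 135.32032 + (135.32032 − 142.09408)/3 = 133.06240
T(2,1) = 133.62304 + (133.62304 − 135.32032)/3 = 133.05728
T(2,2) = 133.05728 + (133.05728 − 133.06240)/15 = 133.05694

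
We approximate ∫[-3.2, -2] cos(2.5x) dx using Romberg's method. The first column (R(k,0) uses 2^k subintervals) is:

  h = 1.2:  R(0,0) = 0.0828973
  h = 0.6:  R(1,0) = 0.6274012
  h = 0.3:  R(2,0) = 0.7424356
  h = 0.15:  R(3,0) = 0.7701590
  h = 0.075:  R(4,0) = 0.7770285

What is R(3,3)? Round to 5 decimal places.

0.77931

Richardson extrapolation on the trapezoidal column (denominator 4−1=3):
R(1,1) = (4·0.6274012 − 0.0828973) / 3 = 0.8089025
R(2,1) = 0.7424356 + (0.7424356 − 0.6274012)/3 = 0.7807804
R(3,1) = 0.7701590 + (0.7701590 − 0.7424356)/3 = 0.7794001
R(2,2) = (16·0.7807804 − 0.8089025) / 15 = 0.7789056
R(3,2) = 0.7794001 + (0.7794001 − 0.7807804)/15 = 0.7793081
R(3,3) = 0.7793081 + (0.7793081 − 0.7789056)/63 = 0.7793145
(Column j=1 coincides with Simpson's rule on the same nodes.)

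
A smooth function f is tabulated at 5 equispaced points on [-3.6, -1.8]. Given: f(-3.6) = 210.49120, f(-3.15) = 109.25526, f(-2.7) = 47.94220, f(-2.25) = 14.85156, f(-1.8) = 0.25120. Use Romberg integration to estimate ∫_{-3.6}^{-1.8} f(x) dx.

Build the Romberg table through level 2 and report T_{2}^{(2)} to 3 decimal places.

T_{0}^{(0)} (trapezoid, 1 panel, h=1.8000): 189.66816
T_{1}^{(0)} (trapezoid, 2 panels, h=0.9000): 137.98206
T_{2}^{(0)} (trapezoid, 4 panels, h=0.4500): 124.83910
T_{1}^{(1)} = 137.98206 + (137.98206 − 189.66816)/3 = 120.75336
T_{2}^{(1)} = 124.83910 + (124.83910 − 137.98206)/3 = 120.45811
T_{2}^{(2)} = 120.45811 + (120.45811 − 120.75336)/15 = 120.43843

120.438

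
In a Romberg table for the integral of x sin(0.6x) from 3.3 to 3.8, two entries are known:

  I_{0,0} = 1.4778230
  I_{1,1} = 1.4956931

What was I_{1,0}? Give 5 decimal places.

1.49123

From I_{1,1} = (4·I_{1,0} − I_{0,0})/3, solve for I_{1,0}:
4·I_{1,0} = 3·1.4956931 + 1.4778230 = 5.9649023
I_{1,0} = 1.4912256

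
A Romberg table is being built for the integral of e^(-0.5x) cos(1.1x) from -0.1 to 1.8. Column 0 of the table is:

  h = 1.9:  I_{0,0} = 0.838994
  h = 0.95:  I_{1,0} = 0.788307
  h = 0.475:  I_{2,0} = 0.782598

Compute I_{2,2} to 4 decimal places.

I_{1,1} = 0.788307 + (0.788307 − 0.838994)/3 = 0.771411
I_{2,1} = 0.782598 + (0.782598 − 0.788307)/3 = 0.780695
I_{2,2} = (16·0.780695 − 0.771411) / 15 = 0.781314

0.7813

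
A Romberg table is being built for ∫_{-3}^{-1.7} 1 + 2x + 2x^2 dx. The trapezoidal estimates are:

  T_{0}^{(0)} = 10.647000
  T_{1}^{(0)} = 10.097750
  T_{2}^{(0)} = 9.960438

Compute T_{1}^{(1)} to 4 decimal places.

Richardson extrapolation on the trapezoidal column (denominator 4−1=3):
T_{1}^{(1)} = (4·10.097750 − 10.647000) / 3 = 9.914667
(Column j=1 coincides with Simpson's rule on the same nodes.)

9.9147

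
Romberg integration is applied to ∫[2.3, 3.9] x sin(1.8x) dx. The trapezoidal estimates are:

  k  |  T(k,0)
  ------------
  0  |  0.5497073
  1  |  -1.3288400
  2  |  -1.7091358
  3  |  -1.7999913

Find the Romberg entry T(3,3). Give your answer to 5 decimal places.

-1.82993

Richardson extrapolation on the trapezoidal column (denominator 4−1=3):
T(1,1) = -1.3288400 + (-1.3288400 − 0.5497073)/3 = -1.9550224
T(2,1) = -1.7091358 + (-1.7091358 − (-1.3288400))/3 = -1.8359011
T(3,1) = (4·(-1.7999913) − (-1.7091358)) / 3 = -1.8302765
T(2,2) = (16·(-1.8359011) − (-1.9550224)) / 15 = -1.8279597
T(3,2) = -1.8302765 + (-1.8302765 − (-1.8359011))/15 = -1.8299015
T(3,3) = -1.8299015 + (-1.8299015 − (-1.8279597))/63 = -1.8299323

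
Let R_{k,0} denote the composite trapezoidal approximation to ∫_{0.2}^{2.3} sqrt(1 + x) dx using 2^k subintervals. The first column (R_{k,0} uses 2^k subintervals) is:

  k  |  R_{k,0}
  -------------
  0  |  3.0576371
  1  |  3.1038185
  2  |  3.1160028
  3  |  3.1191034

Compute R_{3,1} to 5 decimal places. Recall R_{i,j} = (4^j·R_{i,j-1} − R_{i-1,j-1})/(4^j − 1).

Richardson extrapolation on the trapezoidal column (denominator 4−1=3):
R_{3,1} = (4·3.1191034 − 3.1160028) / 3 = 3.1201369

3.12014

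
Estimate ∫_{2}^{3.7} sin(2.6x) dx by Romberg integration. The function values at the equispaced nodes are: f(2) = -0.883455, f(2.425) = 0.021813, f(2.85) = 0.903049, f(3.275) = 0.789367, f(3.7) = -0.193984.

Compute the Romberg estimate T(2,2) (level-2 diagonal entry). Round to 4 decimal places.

T(0,0) (trapezoid, 1 panel, h=1.7000): -0.915823
T(1,0) (trapezoid, 2 panels, h=0.8500): 0.309680
T(2,0) (trapezoid, 4 panels, h=0.4250): 0.499592
T(1,1) = 0.309680 + (0.309680 − (-0.915823))/3 = 0.718181
T(2,1) = 0.499592 + (0.499592 − 0.309680)/3 = 0.562896
T(2,2) = 0.562896 + (0.562896 − 0.718181)/15 = 0.552544

0.5525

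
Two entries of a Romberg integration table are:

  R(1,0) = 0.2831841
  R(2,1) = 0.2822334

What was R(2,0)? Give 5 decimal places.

0.28247

From R(2,1) = (4·R(2,0) − R(1,0))/3, solve for R(2,0):
4·R(2,0) = 3·0.2822334 + 0.2831841 = 1.1298843
R(2,0) = 0.2824711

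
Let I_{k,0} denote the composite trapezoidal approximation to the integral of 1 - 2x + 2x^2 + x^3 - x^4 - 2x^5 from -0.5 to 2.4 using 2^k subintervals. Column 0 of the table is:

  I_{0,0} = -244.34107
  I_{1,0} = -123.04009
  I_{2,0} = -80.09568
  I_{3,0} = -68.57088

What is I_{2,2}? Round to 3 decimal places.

Richardson extrapolation on the trapezoidal column (denominator 4−1=3):
I_{1,1} = -123.04009 + (-123.04009 − (-244.34107))/3 = -82.60643
I_{2,1} = -80.09568 + (-80.09568 − (-123.04009))/3 = -65.78088
I_{2,2} = -65.78088 + (-65.78088 − (-82.60643))/15 = -64.65918

-64.659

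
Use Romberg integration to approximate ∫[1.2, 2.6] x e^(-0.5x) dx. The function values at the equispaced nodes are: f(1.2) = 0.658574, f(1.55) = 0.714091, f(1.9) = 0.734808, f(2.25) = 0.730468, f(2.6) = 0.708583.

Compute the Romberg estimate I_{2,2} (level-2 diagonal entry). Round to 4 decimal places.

1.0051

I_{0,0} (trapezoid, 1 panel, h=1.4000): 0.957010
I_{1,0} (trapezoid, 2 panels, h=0.7000): 0.992871
I_{2,0} (trapezoid, 4 panels, h=0.3500): 1.002031
I_{1,1} = 0.992871 + (0.992871 − 0.957010)/3 = 1.004825
I_{2,1} = 1.002031 + (1.002031 − 0.992871)/3 = 1.005084
I_{2,2} = 1.005084 + (1.005084 − 1.004825)/15 = 1.005101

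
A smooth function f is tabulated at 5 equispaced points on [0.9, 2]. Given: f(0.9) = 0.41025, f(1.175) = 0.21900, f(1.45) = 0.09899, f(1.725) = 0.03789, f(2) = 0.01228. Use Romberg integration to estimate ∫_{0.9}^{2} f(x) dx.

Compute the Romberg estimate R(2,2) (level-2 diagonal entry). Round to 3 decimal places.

R(0,0) (trapezoid, 1 panel, h=1.1000): 0.23239
R(1,0) (trapezoid, 2 panels, h=0.5500): 0.17064
R(2,0) (trapezoid, 4 panels, h=0.2750): 0.15596
R(1,1) = 0.17064 + (0.17064 − 0.23239)/3 = 0.15006
R(2,1) = 0.15596 + (0.15596 − 0.17064)/3 = 0.15107
R(2,2) = 0.15107 + (0.15107 − 0.15006)/15 = 0.15114

0.151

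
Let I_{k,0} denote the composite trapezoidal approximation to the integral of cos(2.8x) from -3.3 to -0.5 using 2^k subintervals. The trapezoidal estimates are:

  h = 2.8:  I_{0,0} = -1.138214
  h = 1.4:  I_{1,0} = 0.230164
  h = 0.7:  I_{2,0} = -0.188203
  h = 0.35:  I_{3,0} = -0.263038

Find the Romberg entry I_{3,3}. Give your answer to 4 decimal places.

-0.2836

I_{1,1} = (4·0.230164 − (-1.138214)) / 3 = 0.686290
I_{2,1} = (4·(-0.188203) − 0.230164) / 3 = -0.327659
I_{3,1} = -0.263038 + (-0.263038 − (-0.188203))/3 = -0.287983
I_{2,2} = (16·(-0.327659) − 0.686290) / 15 = -0.395256
I_{3,2} = -0.287983 + (-0.287983 − (-0.327659))/15 = -0.285338
I_{3,3} = -0.285338 + (-0.285338 − (-0.395256))/63 = -0.283593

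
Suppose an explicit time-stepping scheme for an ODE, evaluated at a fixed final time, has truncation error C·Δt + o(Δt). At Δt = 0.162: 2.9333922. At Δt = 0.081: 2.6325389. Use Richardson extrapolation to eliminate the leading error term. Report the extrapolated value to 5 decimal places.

Extrapolated value = (2·A(Δt/2) − A(Δt)) / (2 − 1)
= (2·2.6325389 − 2.9333922) / 1
= 2.3316856 / 1 = 2.3316856

2.33169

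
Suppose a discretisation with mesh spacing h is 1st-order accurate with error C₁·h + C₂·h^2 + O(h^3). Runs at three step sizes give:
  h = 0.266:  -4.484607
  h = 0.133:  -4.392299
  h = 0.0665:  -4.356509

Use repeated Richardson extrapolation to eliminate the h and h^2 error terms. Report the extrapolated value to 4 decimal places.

First eliminate the h term (factor 2^1 = 2):
  B₁ = (2·(-4.392299) − (-4.484607))/1 = -4.299991
  B₂ = (2·(-4.356509) − (-4.392299))/1 = -4.320719
Then eliminate the h^2 term (factor 2^2 = 4):
  (4·(-4.320719) − (-4.299991))/3 = -4.327628

-4.3276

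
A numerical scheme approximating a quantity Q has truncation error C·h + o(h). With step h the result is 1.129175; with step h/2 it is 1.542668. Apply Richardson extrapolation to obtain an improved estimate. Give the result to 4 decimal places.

The leading error scales as h; refining by a factor of 2 reduces it by 2^1 = 2.
Extrapolated value = (2·A(h/2) − A(h)) / (2 − 1)
= (2·1.542668 − 1.129175) / 1
= 1.956161 / 1 = 1.956161

1.9562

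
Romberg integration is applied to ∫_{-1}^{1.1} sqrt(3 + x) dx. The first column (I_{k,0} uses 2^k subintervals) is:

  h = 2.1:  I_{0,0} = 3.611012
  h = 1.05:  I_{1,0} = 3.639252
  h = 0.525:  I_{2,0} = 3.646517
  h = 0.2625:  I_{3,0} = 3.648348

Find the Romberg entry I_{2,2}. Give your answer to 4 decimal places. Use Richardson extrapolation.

Richardson extrapolation on the trapezoidal column (denominator 4−1=3):
I_{1,1} = (4·3.639252 − 3.611012) / 3 = 3.648665
I_{2,1} = (4·3.646517 − 3.639252) / 3 = 3.648939
I_{2,2} = (16·3.648939 − 3.648665) / 15 = 3.648957

3.6490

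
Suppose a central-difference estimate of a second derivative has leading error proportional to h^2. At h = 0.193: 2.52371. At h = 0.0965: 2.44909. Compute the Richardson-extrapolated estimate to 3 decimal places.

2.424

The leading error scales as h^2; refining by a factor of 2 reduces it by 2^2 = 4.
Extrapolated value = (4·A(h/2) − A(h)) / (4 − 1)
= (4·2.44909 − 2.52371) / 3
= 7.27265 / 3 = 2.42422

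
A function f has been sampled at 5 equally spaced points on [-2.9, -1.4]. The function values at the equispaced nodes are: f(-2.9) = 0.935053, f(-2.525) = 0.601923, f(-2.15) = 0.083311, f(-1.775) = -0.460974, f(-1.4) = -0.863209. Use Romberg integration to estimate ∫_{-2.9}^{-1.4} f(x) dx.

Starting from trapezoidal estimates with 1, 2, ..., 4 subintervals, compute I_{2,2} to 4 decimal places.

0.1002

I_{0,0} (trapezoid, 1 panel, h=1.5000): 0.053883
I_{1,0} (trapezoid, 2 panels, h=0.7500): 0.089425
I_{2,0} (trapezoid, 4 panels, h=0.3750): 0.097568
I_{1,1} = 0.089425 + (0.089425 − 0.053883)/3 = 0.101272
I_{2,1} = 0.097568 + (0.097568 − 0.089425)/3 = 0.100282
I_{2,2} = 0.100282 + (0.100282 − 0.101272)/15 = 0.100216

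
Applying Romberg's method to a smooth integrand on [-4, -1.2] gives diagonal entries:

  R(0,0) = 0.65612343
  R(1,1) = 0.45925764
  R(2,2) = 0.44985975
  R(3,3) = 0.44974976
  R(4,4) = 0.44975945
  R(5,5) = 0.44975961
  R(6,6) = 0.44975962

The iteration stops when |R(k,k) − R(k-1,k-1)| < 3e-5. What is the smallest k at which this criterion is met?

k = 4

|R(1,1) − R(0,0)| = 0.19686579 ≥ 3e-5
|R(2,2) − R(1,1)| = 0.00939789 ≥ 3e-5
|R(3,3) − R(2,2)| = 0.00010999 ≥ 3e-5
|R(4,4) − R(3,3)| = 0.00000969 < 3e-5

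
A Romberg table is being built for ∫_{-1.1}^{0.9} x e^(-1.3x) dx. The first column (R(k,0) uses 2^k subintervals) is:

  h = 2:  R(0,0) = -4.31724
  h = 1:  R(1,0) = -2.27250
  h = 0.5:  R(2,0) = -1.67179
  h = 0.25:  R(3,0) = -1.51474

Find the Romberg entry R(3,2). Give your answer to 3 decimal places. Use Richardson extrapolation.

-1.462

R(2,1) = (4·(-1.67179) − (-2.27250)) / 3 = -1.47155
R(3,1) = (4·(-1.51474) − (-1.67179)) / 3 = -1.46239
R(3,2) = -1.46239 + (-1.46239 − (-1.47155))/15 = -1.46178
(Column j=1 coincides with Simpson's rule on the same nodes.)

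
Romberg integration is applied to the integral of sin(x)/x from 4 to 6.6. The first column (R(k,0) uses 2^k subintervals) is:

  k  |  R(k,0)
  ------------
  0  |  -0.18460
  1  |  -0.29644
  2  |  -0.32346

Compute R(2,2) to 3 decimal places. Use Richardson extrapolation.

Richardson extrapolation on the trapezoidal column (denominator 4−1=3):
R(1,1) = -0.29644 + (-0.29644 − (-0.18460))/3 = -0.33372
R(2,1) = (4·(-0.32346) − (-0.29644)) / 3 = -0.33247
R(2,2) = -0.33247 + (-0.33247 − (-0.33372))/15 = -0.33239
(Column j=1 coincides with Simpson's rule on the same nodes.)

-0.332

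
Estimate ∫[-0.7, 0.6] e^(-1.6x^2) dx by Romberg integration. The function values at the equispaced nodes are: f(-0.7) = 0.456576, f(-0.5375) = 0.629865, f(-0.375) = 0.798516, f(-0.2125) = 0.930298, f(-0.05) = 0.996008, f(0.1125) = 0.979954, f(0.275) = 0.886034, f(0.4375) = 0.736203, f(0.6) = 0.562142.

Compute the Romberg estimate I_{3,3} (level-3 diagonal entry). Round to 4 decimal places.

I_{0,0} (trapezoid, 1 panel, h=1.3000): 0.662167
I_{1,0} (trapezoid, 2 panels, h=0.6500): 0.978489
I_{2,0} (trapezoid, 4 panels, h=0.3250): 1.036723
I_{3,0} (trapezoid, 8 panels, h=0.1625): 1.050764
I_{1,1} = 0.978489 + (0.978489 − 0.662167)/3 = 1.083930
I_{2,1} = 1.036723 + (1.036723 − 0.978489)/3 = 1.056134
I_{3,1} = 1.050764 + (1.050764 − 1.036723)/3 = 1.055444
I_{2,2} = 1.056134 + (1.056134 − 1.083930)/15 = 1.054281
I_{3,2} = 1.055444 + (1.055444 − 1.056134)/15 = 1.055398
I_{3,3} = 1.055398 + (1.055398 − 1.054281)/63 = 1.055416

1.0554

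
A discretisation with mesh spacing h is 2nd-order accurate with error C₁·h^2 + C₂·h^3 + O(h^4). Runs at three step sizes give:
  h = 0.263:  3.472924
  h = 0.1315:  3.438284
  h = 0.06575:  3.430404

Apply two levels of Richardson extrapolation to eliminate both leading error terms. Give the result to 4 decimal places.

3.4279

First eliminate the h^2 term (factor 2^2 = 4):
  B₁ = (4·3.438284 − 3.472924)/3 = 3.426737
  B₂ = (4·3.430404 − 3.438284)/3 = 3.427777
Then eliminate the h^3 term (factor 2^3 = 8):
  (8·3.427777 − 3.426737)/7 = 3.427926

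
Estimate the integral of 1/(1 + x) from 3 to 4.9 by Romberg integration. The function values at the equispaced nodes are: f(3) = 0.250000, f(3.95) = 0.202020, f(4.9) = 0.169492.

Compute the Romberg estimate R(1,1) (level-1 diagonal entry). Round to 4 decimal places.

0.3887

R(0,0) (trapezoid, 1 panel, h=1.9000): 0.398517
R(1,0) (trapezoid, 2 panels, h=0.9500): 0.391178
R(1,1) = 0.391178 + (0.391178 − 0.398517)/3 = 0.388732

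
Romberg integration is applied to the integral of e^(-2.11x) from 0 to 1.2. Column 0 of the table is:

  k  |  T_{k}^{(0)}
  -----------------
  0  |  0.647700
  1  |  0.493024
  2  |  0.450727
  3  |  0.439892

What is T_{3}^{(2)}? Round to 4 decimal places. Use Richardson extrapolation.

Richardson extrapolation on the trapezoidal column (denominator 4−1=3):
T_{2}^{(1)} = 0.450727 + (0.450727 − 0.493024)/3 = 0.436628
T_{3}^{(1)} = (4·0.439892 − 0.450727) / 3 = 0.436280
T_{3}^{(2)} = (16·0.436280 − 0.436628) / 15 = 0.436257
(Column j=1 coincides with Simpson's rule on the same nodes.)

0.4363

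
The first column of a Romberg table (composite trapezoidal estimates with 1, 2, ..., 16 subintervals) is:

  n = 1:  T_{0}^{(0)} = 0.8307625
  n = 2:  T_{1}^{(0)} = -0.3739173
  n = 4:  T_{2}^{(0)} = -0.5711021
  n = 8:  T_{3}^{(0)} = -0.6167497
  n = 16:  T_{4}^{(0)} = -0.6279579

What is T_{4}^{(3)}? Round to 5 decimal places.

T_{2}^{(1)} = (4·(-0.5711021) − (-0.3739173)) / 3 = -0.6368304
T_{3}^{(1)} = (4·(-0.6167497) − (-0.5711021)) / 3 = -0.6319656
T_{4}^{(1)} = (4·(-0.6279579) − (-0.6167497)) / 3 = -0.6316940
T_{3}^{(2)} = -0.6319656 + (-0.6319656 − (-0.6368304))/15 = -0.6316413
T_{4}^{(2)} = -0.6316940 + (-0.6316940 − (-0.6319656))/15 = -0.6316759
T_{4}^{(3)} = -0.6316759 + (-0.6316759 − (-0.6316413))/63 = -0.6316764
(Column j=1 coincides with Simpson's rule on the same nodes.)

-0.63168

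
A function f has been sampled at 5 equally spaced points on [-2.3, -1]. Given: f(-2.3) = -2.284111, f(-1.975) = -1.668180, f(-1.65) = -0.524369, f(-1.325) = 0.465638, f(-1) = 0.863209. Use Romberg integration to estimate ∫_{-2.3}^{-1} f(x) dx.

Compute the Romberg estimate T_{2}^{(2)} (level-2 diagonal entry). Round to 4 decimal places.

T_{0}^{(0)} (trapezoid, 1 panel, h=1.3000): -0.923586
T_{1}^{(0)} (trapezoid, 2 panels, h=0.6500): -0.802633
T_{2}^{(0)} (trapezoid, 4 panels, h=0.3250): -0.792143
T_{1}^{(1)} = -0.802633 + (-0.802633 − (-0.923586))/3 = -0.762315
T_{2}^{(1)} = -0.792143 + (-0.792143 − (-0.802633))/3 = -0.788646
T_{2}^{(2)} = -0.788646 + (-0.788646 − (-0.762315))/15 = -0.790401

-0.7904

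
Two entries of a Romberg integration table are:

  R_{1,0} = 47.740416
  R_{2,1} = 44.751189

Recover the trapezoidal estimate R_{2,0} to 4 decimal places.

45.4985

From R_{2,1} = (4·R_{2,0} − R_{1,0})/3, solve for R_{2,0}:
4·R_{2,0} = 3·44.751189 + 47.740416 = 181.993983
R_{2,0} = 45.498496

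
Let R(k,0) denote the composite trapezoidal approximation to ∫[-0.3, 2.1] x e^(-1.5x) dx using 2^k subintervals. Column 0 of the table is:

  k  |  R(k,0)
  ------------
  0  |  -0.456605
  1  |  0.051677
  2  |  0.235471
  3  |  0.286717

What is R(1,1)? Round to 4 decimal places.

R(1,1) = 0.051677 + (0.051677 − (-0.456605))/3 = 0.221104

0.2211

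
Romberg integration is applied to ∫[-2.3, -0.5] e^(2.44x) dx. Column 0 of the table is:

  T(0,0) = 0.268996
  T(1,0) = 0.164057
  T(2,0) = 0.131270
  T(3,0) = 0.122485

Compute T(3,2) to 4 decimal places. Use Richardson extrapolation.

0.1195

T(2,1) = (4·0.131270 − 0.164057) / 3 = 0.120341
T(3,1) = (4·0.122485 − 0.131270) / 3 = 0.119557
T(3,2) = (16·0.119557 − 0.120341) / 15 = 0.119505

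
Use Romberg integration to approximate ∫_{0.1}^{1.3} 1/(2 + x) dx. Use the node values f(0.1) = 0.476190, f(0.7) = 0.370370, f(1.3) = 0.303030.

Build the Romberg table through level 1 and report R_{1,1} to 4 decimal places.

R_{0,0} (trapezoid, 1 panel, h=1.2000): 0.467532
R_{1,0} (trapezoid, 2 panels, h=0.6000): 0.455988
R_{1,1} = 0.455988 + (0.455988 − 0.467532)/3 = 0.452140

0.4521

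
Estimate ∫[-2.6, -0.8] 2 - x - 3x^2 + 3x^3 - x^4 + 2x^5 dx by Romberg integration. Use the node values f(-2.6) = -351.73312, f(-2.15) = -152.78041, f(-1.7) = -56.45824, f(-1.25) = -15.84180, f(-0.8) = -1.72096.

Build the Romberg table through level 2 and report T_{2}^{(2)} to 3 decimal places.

T_{0}^{(0)} (trapezoid, 1 panel, h=1.8000): -318.10867
T_{1}^{(0)} (trapezoid, 2 panels, h=0.9000): -209.86675
T_{2}^{(0)} (trapezoid, 4 panels, h=0.4500): -180.81337
T_{1}^{(1)} = -209.86675 + (-209.86675 − (-318.10867))/3 = -173.78611
T_{2}^{(1)} = -180.81337 + (-180.81337 − (-209.86675))/3 = -171.12891
T_{2}^{(2)} = -171.12891 + (-171.12891 − (-173.78611))/15 = -170.95176

-170.952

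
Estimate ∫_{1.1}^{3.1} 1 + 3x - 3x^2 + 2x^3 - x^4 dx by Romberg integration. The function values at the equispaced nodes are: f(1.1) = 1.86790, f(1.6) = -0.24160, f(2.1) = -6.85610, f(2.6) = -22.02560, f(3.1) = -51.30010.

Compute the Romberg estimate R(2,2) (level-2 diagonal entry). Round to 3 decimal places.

-25.352

R(0,0) (trapezoid, 1 panel, h=2.0000): -49.43220
R(1,0) (trapezoid, 2 panels, h=1.0000): -31.57220
R(2,0) (trapezoid, 4 panels, h=0.5000): -26.91970
R(1,1) = -31.57220 + (-31.57220 − (-49.43220))/3 = -25.61887
R(2,1) = -26.91970 + (-26.91970 − (-31.57220))/3 = -25.36887
R(2,2) = -25.36887 + (-25.36887 − (-25.61887))/15 = -25.35220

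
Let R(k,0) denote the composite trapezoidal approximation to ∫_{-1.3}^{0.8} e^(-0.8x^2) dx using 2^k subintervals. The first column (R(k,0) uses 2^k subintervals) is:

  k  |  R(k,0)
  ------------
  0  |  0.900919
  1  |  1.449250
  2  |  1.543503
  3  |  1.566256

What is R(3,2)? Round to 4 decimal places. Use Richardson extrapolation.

Richardson extrapolation on the trapezoidal column (denominator 4−1=3):
R(2,1) = 1.543503 + (1.543503 − 1.449250)/3 = 1.574921
R(3,1) = (4·1.566256 − 1.543503) / 3 = 1.573840
R(3,2) = (16·1.573840 − 1.574921) / 15 = 1.573768
(Column j=1 coincides with Simpson's rule on the same nodes.)

1.5738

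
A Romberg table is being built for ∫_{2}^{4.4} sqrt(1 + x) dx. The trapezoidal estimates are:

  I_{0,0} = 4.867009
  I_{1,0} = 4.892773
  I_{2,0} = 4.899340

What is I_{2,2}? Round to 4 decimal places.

4.9015

Richardson extrapolation on the trapezoidal column (denominator 4−1=3):
I_{1,1} = 4.892773 + (4.892773 − 4.867009)/3 = 4.901361
I_{2,1} = 4.899340 + (4.899340 − 4.892773)/3 = 4.901529
I_{2,2} = (16·4.901529 − 4.901361) / 15 = 4.901540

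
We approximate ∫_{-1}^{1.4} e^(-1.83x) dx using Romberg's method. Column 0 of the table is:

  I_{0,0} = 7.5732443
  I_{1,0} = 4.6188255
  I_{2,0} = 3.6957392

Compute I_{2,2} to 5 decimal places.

Richardson extrapolation on the trapezoidal column (denominator 4−1=3):
I_{1,1} = (4·4.6188255 − 7.5732443) / 3 = 3.6340192
I_{2,1} = 3.6957392 + (3.6957392 − 4.6188255)/3 = 3.3880438
I_{2,2} = 3.3880438 + (3.3880438 − 3.6340192)/15 = 3.3716454
(Column j=1 coincides with Simpson's rule on the same nodes.)

3.37165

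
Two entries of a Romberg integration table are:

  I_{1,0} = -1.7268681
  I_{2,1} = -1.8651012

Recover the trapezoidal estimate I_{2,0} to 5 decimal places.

From I_{2,1} = (4·I_{2,0} − I_{1,0})/3, solve for I_{2,0}:
4·I_{2,0} = 3·(-1.8651012) + (-1.7268681) = -7.3221717
I_{2,0} = -1.8305429

-1.83054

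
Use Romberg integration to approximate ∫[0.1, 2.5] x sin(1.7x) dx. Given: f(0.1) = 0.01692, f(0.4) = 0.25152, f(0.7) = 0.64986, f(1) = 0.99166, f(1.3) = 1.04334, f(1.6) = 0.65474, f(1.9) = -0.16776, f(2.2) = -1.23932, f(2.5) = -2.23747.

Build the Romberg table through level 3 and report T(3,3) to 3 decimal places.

0.346

T(0,0) (trapezoid, 1 panel, h=2.4000): -2.66466
T(1,0) (trapezoid, 2 panels, h=1.2000): -0.08032
T(2,0) (trapezoid, 4 panels, h=0.6000): 0.24910
T(3,0) (trapezoid, 8 panels, h=0.3000): 0.32213
T(1,1) = -0.08032 + (-0.08032 − (-2.66466))/3 = 0.78113
T(2,1) = 0.24910 + (0.24910 − (-0.08032))/3 = 0.35891
T(3,1) = 0.32213 + (0.32213 − 0.24910)/3 = 0.34647
T(2,2) = 0.35891 + (0.35891 − 0.78113)/15 = 0.33076
T(3,2) = 0.34647 + (0.34647 − 0.35891)/15 = 0.34564
T(3,3) = 0.34564 + (0.34564 − 0.33076)/63 = 0.34588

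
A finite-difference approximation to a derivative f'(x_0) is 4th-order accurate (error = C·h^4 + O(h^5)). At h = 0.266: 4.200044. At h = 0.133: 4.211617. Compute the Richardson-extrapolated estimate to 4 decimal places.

4.2124

The leading error scales as h^4; refining by a factor of 2 reduces it by 2^4 = 16.
Extrapolated value = (16·A(h/2) − A(h)) / (16 − 1)
= (16·4.211617 − 4.200044) / 15
= 63.185828 / 15 = 4.212389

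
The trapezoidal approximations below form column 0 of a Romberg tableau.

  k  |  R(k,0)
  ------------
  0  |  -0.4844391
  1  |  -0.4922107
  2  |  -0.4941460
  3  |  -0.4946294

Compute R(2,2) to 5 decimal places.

-0.49479

Richardson extrapolation on the trapezoidal column (denominator 4−1=3):
R(1,1) = -0.4922107 + (-0.4922107 − (-0.4844391))/3 = -0.4948012
R(2,1) = (4·(-0.4941460) − (-0.4922107)) / 3 = -0.4947911
R(2,2) = -0.4947911 + (-0.4947911 − (-0.4948012))/15 = -0.4947904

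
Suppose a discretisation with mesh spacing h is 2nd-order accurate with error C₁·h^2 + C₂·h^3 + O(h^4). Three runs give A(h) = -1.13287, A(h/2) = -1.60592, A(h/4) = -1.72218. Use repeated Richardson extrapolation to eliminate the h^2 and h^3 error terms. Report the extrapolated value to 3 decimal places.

-1.761

First eliminate the h^2 term (factor 2^2 = 4):
  B₁ = (4·(-1.60592) − (-1.13287))/3 = -1.76360
  B₂ = (4·(-1.72218) − (-1.60592))/3 = -1.76093
Then eliminate the h^3 term (factor 2^3 = 8):
  (8·(-1.76093) − (-1.76360))/7 = -1.76055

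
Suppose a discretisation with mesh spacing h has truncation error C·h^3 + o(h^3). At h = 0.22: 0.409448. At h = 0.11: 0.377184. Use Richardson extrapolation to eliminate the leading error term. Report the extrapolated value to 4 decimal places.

0.3726

Extrapolated value = (8·A(h/2) − A(h)) / (8 − 1)
= (8·0.377184 − 0.409448) / 7
= 2.608024 / 7 = 0.372575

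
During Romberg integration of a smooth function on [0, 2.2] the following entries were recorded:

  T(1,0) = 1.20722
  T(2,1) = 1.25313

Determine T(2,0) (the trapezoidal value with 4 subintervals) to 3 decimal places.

1.242

From T(2,1) = (4·T(2,0) − T(1,0))/3, solve for T(2,0):
4·T(2,0) = 3·1.25313 + 1.20722 = 4.96661
T(2,0) = 1.24165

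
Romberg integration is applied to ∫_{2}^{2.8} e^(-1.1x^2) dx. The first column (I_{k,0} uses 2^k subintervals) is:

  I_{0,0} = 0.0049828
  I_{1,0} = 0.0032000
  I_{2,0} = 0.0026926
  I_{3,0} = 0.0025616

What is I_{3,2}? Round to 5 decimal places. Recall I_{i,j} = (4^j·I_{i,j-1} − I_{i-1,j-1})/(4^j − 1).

0.00252

Richardson extrapolation on the trapezoidal column (denominator 4−1=3):
I_{2,1} = (4·0.0026926 − 0.0032000) / 3 = 0.0025235
I_{3,1} = 0.0025616 + (0.0025616 − 0.0026926)/3 = 0.0025179
I_{3,2} = (16·0.0025179 − 0.0025235) / 15 = 0.0025175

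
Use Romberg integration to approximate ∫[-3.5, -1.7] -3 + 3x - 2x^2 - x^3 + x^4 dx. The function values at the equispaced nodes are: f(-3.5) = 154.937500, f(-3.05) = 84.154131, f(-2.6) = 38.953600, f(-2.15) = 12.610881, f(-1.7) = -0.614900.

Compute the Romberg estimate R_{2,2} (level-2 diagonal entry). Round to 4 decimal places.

R_{0,0} (trapezoid, 1 panel, h=1.8000): 138.890340
R_{1,0} (trapezoid, 2 panels, h=0.9000): 104.503410
R_{2,0} (trapezoid, 4 panels, h=0.4500): 95.795960
R_{1,1} = 104.503410 + (104.503410 − 138.890340)/3 = 93.041100
R_{2,1} = 95.795960 + (95.795960 − 104.503410)/3 = 92.893477
R_{2,2} = 92.893477 + (92.893477 − 93.041100)/15 = 92.883635

92.8836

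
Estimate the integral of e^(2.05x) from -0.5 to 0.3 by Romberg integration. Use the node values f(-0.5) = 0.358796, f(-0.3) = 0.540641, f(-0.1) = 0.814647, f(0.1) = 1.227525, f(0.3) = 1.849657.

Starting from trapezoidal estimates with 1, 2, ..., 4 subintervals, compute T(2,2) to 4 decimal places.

T(0,0) (trapezoid, 1 panel, h=0.8000): 0.883381
T(1,0) (trapezoid, 2 panels, h=0.4000): 0.767549
T(2,0) (trapezoid, 4 panels, h=0.2000): 0.737408
T(1,1) = 0.767549 + (0.767549 − 0.883381)/3 = 0.728938
T(2,1) = 0.737408 + (0.737408 − 0.767549)/3 = 0.727361
T(2,2) = 0.727361 + (0.727361 − 0.728938)/15 = 0.727256

0.7273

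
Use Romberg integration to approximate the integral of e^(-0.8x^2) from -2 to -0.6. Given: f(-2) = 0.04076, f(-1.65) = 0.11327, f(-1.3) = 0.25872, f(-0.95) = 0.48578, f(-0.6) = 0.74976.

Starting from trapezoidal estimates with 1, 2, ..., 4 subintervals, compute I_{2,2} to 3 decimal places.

0.433

I_{0,0} (trapezoid, 1 panel, h=1.4000): 0.55336
I_{1,0} (trapezoid, 2 panels, h=0.7000): 0.45779
I_{2,0} (trapezoid, 4 panels, h=0.3500): 0.43856
I_{1,1} = 0.45779 + (0.45779 − 0.55336)/3 = 0.42593
I_{2,1} = 0.43856 + (0.43856 − 0.45779)/3 = 0.43215
I_{2,2} = 0.43215 + (0.43215 − 0.42593)/15 = 0.43256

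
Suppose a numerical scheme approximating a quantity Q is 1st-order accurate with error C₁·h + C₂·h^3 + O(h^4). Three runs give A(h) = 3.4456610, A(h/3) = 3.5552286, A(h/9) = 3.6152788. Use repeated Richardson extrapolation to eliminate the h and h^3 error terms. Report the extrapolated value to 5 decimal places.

First eliminate the h term (factor 3^1 = 3):
  B₁ = (3·3.5552286 − 3.4456610)/2 = 3.6100124
  B₂ = (3·3.6152788 − 3.5552286)/2 = 3.6453039
Then eliminate the h^3 term (factor 3^3 = 27):
  (27·3.6453039 − 3.6100124)/26 = 3.6466613

3.64666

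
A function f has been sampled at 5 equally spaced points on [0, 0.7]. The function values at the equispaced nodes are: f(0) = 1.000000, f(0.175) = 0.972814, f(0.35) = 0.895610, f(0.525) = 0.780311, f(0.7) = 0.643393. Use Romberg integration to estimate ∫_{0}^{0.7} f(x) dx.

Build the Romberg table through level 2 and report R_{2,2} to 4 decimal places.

0.6094

R_{0,0} (trapezoid, 1 panel, h=0.7000): 0.575188
R_{1,0} (trapezoid, 2 panels, h=0.3500): 0.601057
R_{2,0} (trapezoid, 4 panels, h=0.1750): 0.607326
R_{1,1} = 0.601057 + (0.601057 − 0.575188)/3 = 0.609680
R_{2,1} = 0.607326 + (0.607326 − 0.601057)/3 = 0.609416
R_{2,2} = 0.609416 + (0.609416 − 0.609680)/15 = 0.609398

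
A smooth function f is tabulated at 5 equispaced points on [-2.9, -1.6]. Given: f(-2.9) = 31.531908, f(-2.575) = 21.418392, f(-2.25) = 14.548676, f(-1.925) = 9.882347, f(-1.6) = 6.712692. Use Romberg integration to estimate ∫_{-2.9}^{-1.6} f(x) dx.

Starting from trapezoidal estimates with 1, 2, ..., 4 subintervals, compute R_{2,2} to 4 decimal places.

R_{0,0} (trapezoid, 1 panel, h=1.3000): 24.858990
R_{1,0} (trapezoid, 2 panels, h=0.6500): 21.886134
R_{2,0} (trapezoid, 4 panels, h=0.3250): 21.115807
R_{1,1} = 21.886134 + (21.886134 − 24.858990)/3 = 20.895182
R_{2,1} = 21.115807 + (21.115807 − 21.886134)/3 = 20.859031
R_{2,2} = 20.859031 + (20.859031 − 20.895182)/15 = 20.856621

20.8566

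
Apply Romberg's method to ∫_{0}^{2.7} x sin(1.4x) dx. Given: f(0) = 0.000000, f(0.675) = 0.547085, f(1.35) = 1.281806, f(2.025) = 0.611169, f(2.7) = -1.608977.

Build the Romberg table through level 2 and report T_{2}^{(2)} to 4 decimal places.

1.2355

T_{0}^{(0)} (trapezoid, 1 panel, h=2.7000): -2.172119
T_{1}^{(0)} (trapezoid, 2 panels, h=1.3500): 0.644379
T_{2}^{(0)} (trapezoid, 4 panels, h=0.6750): 1.104011
T_{1}^{(1)} = 0.644379 + (0.644379 − (-2.172119))/3 = 1.583212
T_{2}^{(1)} = 1.104011 + (1.104011 − 0.644379)/3 = 1.257222
T_{2}^{(2)} = 1.257222 + (1.257222 − 1.583212)/15 = 1.235489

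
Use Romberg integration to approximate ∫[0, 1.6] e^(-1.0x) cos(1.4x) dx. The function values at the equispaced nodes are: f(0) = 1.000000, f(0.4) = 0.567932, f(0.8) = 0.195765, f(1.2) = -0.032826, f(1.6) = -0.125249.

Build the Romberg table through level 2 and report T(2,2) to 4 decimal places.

0.4550

T(0,0) (trapezoid, 1 panel, h=1.6000): 0.699801
T(1,0) (trapezoid, 2 panels, h=0.8000): 0.506512
T(2,0) (trapezoid, 4 panels, h=0.4000): 0.467299
T(1,1) = 0.506512 + (0.506512 − 0.699801)/3 = 0.442082
T(2,1) = 0.467299 + (0.467299 − 0.506512)/3 = 0.454228
T(2,2) = 0.454228 + (0.454228 − 0.442082)/15 = 0.455038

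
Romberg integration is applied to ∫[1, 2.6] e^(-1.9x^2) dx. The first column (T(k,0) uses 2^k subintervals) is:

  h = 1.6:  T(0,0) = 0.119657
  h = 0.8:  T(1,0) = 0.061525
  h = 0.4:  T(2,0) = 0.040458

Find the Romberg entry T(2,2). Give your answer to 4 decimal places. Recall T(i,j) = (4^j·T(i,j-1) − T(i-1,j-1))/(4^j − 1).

Richardson extrapolation on the trapezoidal column (denominator 4−1=3):
T(1,1) = 0.061525 + (0.061525 − 0.119657)/3 = 0.042148
T(2,1) = (4·0.040458 − 0.061525) / 3 = 0.033436
T(2,2) = 0.033436 + (0.033436 − 0.042148)/15 = 0.032855

0.0329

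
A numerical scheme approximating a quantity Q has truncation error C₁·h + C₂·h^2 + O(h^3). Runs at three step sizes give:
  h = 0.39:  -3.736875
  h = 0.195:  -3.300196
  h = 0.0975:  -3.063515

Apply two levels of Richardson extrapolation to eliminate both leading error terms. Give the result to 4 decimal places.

First eliminate the h term (factor 2^1 = 2):
  B₁ = (2·(-3.300196) − (-3.736875))/1 = -2.863517
  B₂ = (2·(-3.063515) − (-3.300196))/1 = -2.826834
Then eliminate the h^2 term (factor 2^2 = 4):
  (4·(-2.826834) − (-2.863517))/3 = -2.814606

-2.8146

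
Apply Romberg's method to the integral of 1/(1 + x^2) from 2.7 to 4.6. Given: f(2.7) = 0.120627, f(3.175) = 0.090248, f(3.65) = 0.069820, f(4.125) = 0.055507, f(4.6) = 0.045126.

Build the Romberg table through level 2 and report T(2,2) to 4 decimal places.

0.1406

T(0,0) (trapezoid, 1 panel, h=1.9000): 0.157465
T(1,0) (trapezoid, 2 panels, h=0.9500): 0.145062
T(2,0) (trapezoid, 4 panels, h=0.4750): 0.141764
T(1,1) = 0.145062 + (0.145062 − 0.157465)/3 = 0.140928
T(2,1) = 0.141764 + (0.141764 − 0.145062)/3 = 0.140665
T(2,2) = 0.140665 + (0.140665 − 0.140928)/15 = 0.140647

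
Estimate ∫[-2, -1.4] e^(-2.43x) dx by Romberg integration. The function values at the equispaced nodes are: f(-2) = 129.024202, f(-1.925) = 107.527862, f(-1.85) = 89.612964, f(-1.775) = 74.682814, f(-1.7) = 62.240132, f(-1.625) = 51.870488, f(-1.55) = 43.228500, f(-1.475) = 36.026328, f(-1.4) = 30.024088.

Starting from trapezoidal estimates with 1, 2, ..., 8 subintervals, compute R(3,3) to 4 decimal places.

R(0,0) (trapezoid, 1 panel, h=0.6000): 47.714487
R(1,0) (trapezoid, 2 panels, h=0.3000): 42.529283
R(2,0) (trapezoid, 4 panels, h=0.1500): 41.190861
R(3,0) (trapezoid, 8 panels, h=0.0750): 40.853492
R(1,1) = 42.529283 + (42.529283 − 47.714487)/3 = 40.800882
R(2,1) = 41.190861 + (41.190861 − 42.529283)/3 = 40.744720
R(3,1) = 40.853492 + (40.853492 − 41.190861)/3 = 40.741036
R(2,2) = 40.744720 + (40.744720 − 40.800882)/15 = 40.740976
R(3,2) = 40.741036 + (40.741036 − 40.744720)/15 = 40.740790
R(3,3) = 40.740790 + (40.740790 − 40.740976)/63 = 40.740787

40.7408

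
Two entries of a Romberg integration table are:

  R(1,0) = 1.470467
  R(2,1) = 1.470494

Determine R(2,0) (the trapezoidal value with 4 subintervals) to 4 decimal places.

From R(2,1) = (4·R(2,0) − R(1,0))/3, solve for R(2,0):
4·R(2,0) = 3·1.470494 + 1.470467 = 5.881949
R(2,0) = 1.470487

1.4705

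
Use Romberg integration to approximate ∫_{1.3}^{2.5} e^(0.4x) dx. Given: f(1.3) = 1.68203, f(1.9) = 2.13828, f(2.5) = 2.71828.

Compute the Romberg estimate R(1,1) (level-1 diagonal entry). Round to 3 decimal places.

2.591

R(0,0) (trapezoid, 1 panel, h=1.2000): 2.64019
R(1,0) (trapezoid, 2 panels, h=0.6000): 2.60306
R(1,1) = 2.60306 + (2.60306 − 2.64019)/3 = 2.59068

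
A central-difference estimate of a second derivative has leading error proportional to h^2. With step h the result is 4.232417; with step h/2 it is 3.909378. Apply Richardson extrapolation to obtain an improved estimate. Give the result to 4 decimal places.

The leading error scales as h^2; refining by a factor of 2 reduces it by 2^2 = 4.
Extrapolated value = (4·A(h/2) − A(h)) / (4 − 1)
= (4·3.909378 − 4.232417) / 3
= 11.405095 / 3 = 3.801698

3.8017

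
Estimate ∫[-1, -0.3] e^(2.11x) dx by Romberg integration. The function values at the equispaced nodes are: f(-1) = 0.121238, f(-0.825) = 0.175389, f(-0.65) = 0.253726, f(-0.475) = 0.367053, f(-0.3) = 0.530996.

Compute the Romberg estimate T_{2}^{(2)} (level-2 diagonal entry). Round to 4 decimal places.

T_{0}^{(0)} (trapezoid, 1 panel, h=0.7000): 0.228282
T_{1}^{(0)} (trapezoid, 2 panels, h=0.3500): 0.202945
T_{2}^{(0)} (trapezoid, 4 panels, h=0.1750): 0.196400
T_{1}^{(1)} = 0.202945 + (0.202945 − 0.228282)/3 = 0.194499
T_{2}^{(1)} = 0.196400 + (0.196400 − 0.202945)/3 = 0.194218
T_{2}^{(2)} = 0.194218 + (0.194218 − 0.194499)/15 = 0.194199

0.1942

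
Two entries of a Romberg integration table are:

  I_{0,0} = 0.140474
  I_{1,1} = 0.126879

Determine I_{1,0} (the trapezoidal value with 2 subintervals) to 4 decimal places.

From I_{1,1} = (4·I_{1,0} − I_{0,0})/3, solve for I_{1,0}:
4·I_{1,0} = 3·0.126879 + 0.140474 = 0.521111
I_{1,0} = 0.130278

0.1303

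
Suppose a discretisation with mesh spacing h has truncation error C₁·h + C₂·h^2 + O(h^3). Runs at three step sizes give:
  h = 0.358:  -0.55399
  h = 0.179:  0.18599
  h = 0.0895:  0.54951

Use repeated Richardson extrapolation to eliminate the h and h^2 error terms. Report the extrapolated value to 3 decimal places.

0.909

First eliminate the h term (factor 2^1 = 2):
  B₁ = (2·0.18599 − (-0.55399))/1 = 0.92597
  B₂ = (2·0.54951 − 0.18599)/1 = 0.91303
Then eliminate the h^2 term (factor 2^2 = 4):
  (4·0.91303 − 0.92597)/3 = 0.90872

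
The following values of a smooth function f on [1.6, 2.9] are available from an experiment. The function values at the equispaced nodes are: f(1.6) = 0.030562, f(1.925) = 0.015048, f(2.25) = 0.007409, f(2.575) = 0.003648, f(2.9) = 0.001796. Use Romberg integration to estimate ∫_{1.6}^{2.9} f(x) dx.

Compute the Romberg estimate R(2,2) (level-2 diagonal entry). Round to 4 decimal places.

R(0,0) (trapezoid, 1 panel, h=1.3000): 0.021033
R(1,0) (trapezoid, 2 panels, h=0.6500): 0.015332
R(2,0) (trapezoid, 4 panels, h=0.3250): 0.013742
R(1,1) = 0.015332 + (0.015332 − 0.021033)/3 = 0.013432
R(2,1) = 0.013742 + (0.013742 − 0.015332)/3 = 0.013212
R(2,2) = 0.013212 + (0.013212 − 0.013432)/15 = 0.013197

0.0132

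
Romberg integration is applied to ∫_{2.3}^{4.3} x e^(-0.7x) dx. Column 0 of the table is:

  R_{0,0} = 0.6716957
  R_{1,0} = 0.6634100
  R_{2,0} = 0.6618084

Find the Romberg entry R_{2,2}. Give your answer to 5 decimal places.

R_{1,1} = (4·0.6634100 − 0.6716957) / 3 = 0.6606481
R_{2,1} = 0.6618084 + (0.6618084 − 0.6634100)/3 = 0.6612745
R_{2,2} = 0.6612745 + (0.6612745 − 0.6606481)/15 = 0.6613163

0.66132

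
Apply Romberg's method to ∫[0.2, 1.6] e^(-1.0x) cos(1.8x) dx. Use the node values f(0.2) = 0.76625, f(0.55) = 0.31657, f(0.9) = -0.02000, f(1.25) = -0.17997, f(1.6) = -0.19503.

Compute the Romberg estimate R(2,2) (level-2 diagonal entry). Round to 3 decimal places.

R(0,0) (trapezoid, 1 panel, h=1.4000): 0.39985
R(1,0) (trapezoid, 2 panels, h=0.7000): 0.18593
R(2,0) (trapezoid, 4 panels, h=0.3500): 0.14077
R(1,1) = 0.18593 + (0.18593 − 0.39985)/3 = 0.11462
R(2,1) = 0.14077 + (0.14077 − 0.18593)/3 = 0.12572
R(2,2) = 0.12572 + (0.12572 − 0.11462)/15 = 0.12646

0.126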